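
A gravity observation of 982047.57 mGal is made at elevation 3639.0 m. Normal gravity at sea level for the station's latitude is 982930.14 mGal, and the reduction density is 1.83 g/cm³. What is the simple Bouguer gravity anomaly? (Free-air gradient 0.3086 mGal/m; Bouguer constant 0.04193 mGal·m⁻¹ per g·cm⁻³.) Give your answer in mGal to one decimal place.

-38.8

Free-air correction = 0.3086 × 3639.0 = 1123.00 mGal
Free-air anomaly = 982047.57 − 982930.14 + (1123.00) = 240.43 mGal
Bouguer slab correction = 0.04193 × 1.83 × 3639.0 = 279.23 mGal
Simple Bouguer anomaly = 240.43 − (279.23) = -38.80 mGal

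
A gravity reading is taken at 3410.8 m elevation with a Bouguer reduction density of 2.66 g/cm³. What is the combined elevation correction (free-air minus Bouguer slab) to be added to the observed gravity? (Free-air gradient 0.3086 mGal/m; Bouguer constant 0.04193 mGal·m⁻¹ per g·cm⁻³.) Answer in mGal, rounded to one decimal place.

Combined gradient = 0.3086 − 0.04193 × 2.66 = 0.1970662 mGal/m
Combined elevation correction = 0.1970662 × 3410.8 = 672.2 mGal

672.2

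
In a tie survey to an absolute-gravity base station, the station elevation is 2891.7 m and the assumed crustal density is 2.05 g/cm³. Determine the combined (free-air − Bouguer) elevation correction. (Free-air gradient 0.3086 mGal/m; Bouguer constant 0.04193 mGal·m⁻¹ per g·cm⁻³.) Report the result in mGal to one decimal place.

643.8

Combined gradient = 0.3086 − 0.04193 × 2.05 = 0.2226435 mGal/m
Combined elevation correction = 0.2226435 × 2891.7 = 643.8 mGal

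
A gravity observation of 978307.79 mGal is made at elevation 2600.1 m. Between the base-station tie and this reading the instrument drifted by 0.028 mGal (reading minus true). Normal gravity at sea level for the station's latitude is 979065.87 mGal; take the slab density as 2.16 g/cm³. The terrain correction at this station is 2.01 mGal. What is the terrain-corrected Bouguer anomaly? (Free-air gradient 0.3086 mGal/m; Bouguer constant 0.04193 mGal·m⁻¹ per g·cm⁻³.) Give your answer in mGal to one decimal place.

Drift-corrected reading = 978307.79 − (0.028) = 978307.762 mGal
Free-air correction = 0.3086 × 2600.1 = 802.39 mGal
Free-air anomaly = 978307.762 − 979065.87 + (802.39) = 44.282 mGal
Bouguer slab correction = 0.04193 × 2.16 × 2600.1 = 235.49 mGal
Simple Bouguer anomaly = 44.282 − (235.49) = -191.208 mGal
Complete Bouguer anomaly = -191.208 + 2.01 = -189.198 mGal

-189.2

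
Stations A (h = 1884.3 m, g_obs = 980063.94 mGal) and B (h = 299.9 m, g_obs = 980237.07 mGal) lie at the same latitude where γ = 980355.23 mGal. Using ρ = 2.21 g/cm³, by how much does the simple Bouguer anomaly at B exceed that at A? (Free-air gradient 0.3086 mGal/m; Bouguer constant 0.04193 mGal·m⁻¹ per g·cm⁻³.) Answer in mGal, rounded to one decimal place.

-169.0

Δg_SB(A) = 980063.94 − 980355.23 + 0.3086×1884.3 − 0.04193×2.21×1884.3 = 115.60 mGal
Δg_SB(B) = 980237.07 − 980355.23 + 0.3086×299.9 − 0.04193×2.21×299.9 = -53.40 mGal
Difference = -53.40 − (115.60) = -169.00 mGal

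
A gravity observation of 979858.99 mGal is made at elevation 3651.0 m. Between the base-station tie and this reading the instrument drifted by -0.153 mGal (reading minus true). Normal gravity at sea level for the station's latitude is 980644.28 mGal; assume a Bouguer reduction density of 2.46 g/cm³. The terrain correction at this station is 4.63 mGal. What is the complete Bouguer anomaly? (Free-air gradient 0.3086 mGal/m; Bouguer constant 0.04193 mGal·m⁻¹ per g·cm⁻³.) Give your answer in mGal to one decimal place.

Drift-corrected reading = 979858.99 − (-0.153) = 979859.143 mGal
Free-air correction = 0.3086 × 3651.0 = 1126.70 mGal
Free-air anomaly = 979859.143 − 980644.28 + (1126.70) = 341.563 mGal
Bouguer slab correction = 0.04193 × 2.46 × 3651.0 = 376.59 mGal
Simple Bouguer anomaly = 341.563 − (376.59) = -35.027 mGal
Complete Bouguer anomaly = -35.027 + 4.63 = -30.397 mGal

-30.4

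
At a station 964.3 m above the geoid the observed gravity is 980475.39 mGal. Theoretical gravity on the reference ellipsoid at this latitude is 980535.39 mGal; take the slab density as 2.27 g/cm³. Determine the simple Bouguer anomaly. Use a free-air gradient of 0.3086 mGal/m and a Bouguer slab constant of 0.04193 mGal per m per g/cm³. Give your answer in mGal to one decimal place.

145.8

Free-air correction = 0.3086 × 964.3 = 297.58 mGal
Free-air anomaly = 980475.39 − 980535.39 + (297.58) = 237.58 mGal
Bouguer slab correction = 0.04193 × 2.27 × 964.3 = 91.78 mGal
Simple Bouguer anomaly = 237.58 − (91.78) = 145.80 mGal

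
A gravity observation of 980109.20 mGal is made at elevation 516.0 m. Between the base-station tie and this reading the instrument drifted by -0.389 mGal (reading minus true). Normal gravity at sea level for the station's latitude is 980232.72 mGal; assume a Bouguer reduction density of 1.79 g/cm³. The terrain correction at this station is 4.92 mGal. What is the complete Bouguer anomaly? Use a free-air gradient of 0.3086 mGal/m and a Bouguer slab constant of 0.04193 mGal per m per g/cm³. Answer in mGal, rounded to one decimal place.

Drift-corrected reading = 980109.20 − (-0.389) = 980109.589 mGal
Free-air correction = 0.3086 × 516.0 = 159.24 mGal
Free-air anomaly = 980109.589 − 980232.72 + (159.24) = 36.109 mGal
Bouguer slab correction = 0.04193 × 1.79 × 516.0 = 38.73 mGal
Simple Bouguer anomaly = 36.109 − (38.73) = -2.621 mGal
Complete Bouguer anomaly = -2.621 + 4.92 = 2.299 mGal

2.3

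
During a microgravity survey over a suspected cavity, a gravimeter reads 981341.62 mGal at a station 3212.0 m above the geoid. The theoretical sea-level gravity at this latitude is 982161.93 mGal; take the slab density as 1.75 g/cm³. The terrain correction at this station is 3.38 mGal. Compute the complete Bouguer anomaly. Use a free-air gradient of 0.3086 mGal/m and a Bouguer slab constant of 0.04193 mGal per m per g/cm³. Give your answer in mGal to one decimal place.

Free-air correction = 0.3086 × 3212.0 = 991.22 mGal
Free-air anomaly = 981341.62 − 982161.93 + (991.22) = 170.91 mGal
Bouguer slab correction = 0.04193 × 1.75 × 3212.0 = 235.69 mGal
Simple Bouguer anomaly = 170.91 − (235.69) = -64.78 mGal
Complete Bouguer anomaly = -64.78 + 3.38 = -61.40 mGal

-61.4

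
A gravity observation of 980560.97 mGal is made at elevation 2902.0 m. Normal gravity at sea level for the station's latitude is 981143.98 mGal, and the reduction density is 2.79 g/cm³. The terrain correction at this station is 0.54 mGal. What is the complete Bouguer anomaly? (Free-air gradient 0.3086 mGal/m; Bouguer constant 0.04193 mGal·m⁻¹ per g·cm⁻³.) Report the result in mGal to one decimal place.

Free-air correction = 0.3086 × 2902.0 = 895.56 mGal
Free-air anomaly = 980560.97 − 981143.98 + (895.56) = 312.55 mGal
Bouguer slab correction = 0.04193 × 2.79 × 2902.0 = 339.49 mGal
Simple Bouguer anomaly = 312.55 − (339.49) = -26.94 mGal
Complete Bouguer anomaly = -26.94 + 0.54 = -26.40 mGal

-26.4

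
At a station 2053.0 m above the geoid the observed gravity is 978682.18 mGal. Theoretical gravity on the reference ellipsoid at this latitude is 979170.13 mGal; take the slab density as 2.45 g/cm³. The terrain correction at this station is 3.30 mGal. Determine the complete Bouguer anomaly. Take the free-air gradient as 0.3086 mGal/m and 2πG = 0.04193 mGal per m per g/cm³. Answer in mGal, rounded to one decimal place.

-62.0

Free-air correction = 0.3086 × 2053.0 = 633.56 mGal
Free-air anomaly = 978682.18 − 979170.13 + (633.56) = 145.61 mGal
Bouguer slab correction = 0.04193 × 2.45 × 2053.0 = 210.90 mGal
Simple Bouguer anomaly = 145.61 − (210.90) = -65.29 mGal
Complete Bouguer anomaly = -65.29 + 3.30 = -61.99 mGal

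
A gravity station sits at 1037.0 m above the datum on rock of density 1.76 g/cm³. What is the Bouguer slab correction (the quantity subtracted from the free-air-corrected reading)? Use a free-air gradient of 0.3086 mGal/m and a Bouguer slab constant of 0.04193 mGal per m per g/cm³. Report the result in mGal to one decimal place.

Bouguer slab correction = 0.04193 × 1.76 × 1037.0 = 76.5 mGal

76.5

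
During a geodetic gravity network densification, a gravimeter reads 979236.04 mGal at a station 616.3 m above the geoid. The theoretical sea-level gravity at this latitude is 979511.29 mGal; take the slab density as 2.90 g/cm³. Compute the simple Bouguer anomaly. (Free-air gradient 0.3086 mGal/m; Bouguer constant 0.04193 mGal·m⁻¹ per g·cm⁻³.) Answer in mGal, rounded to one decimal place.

Free-air correction = 0.3086 × 616.3 = 190.19 mGal
Free-air anomaly = 979236.04 − 979511.29 + (190.19) = -85.06 mGal
Bouguer slab correction = 0.04193 × 2.90 × 616.3 = 74.94 mGal
Simple Bouguer anomaly = -85.06 − (74.94) = -160.00 mGal

-160.0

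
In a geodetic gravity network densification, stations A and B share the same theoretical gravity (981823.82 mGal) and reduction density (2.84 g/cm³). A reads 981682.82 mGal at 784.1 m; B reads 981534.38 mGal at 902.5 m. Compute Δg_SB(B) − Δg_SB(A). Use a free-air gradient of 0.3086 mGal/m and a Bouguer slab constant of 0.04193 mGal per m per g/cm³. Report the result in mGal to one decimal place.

Δg_SB(A) = 981682.82 − 981823.82 + 0.3086×784.1 − 0.04193×2.84×784.1 = 7.60 mGal
Δg_SB(B) = 981534.38 − 981823.82 + 0.3086×902.5 − 0.04193×2.84×902.5 = -118.40 mGal
Difference = -118.40 − (7.60) = -126.00 mGal

-126.0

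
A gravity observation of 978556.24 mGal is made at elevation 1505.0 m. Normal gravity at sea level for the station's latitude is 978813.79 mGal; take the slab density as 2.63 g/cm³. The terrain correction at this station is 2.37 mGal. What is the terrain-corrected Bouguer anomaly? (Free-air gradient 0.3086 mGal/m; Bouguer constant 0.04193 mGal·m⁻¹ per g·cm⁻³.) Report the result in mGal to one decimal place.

43.3

Free-air correction = 0.3086 × 1505.0 = 464.44 mGal
Free-air anomaly = 978556.24 − 978813.79 + (464.44) = 206.89 mGal
Bouguer slab correction = 0.04193 × 2.63 × 1505.0 = 165.97 mGal
Simple Bouguer anomaly = 206.89 − (165.97) = 40.92 mGal
Complete Bouguer anomaly = 40.92 + 2.37 = 43.29 mGal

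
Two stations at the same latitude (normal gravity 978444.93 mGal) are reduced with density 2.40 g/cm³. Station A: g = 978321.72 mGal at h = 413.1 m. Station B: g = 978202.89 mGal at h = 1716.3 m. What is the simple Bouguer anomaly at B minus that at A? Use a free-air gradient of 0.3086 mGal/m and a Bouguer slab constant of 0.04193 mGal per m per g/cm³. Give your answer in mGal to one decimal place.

152.2

Δg_SB(A) = 978321.72 − 978444.93 + 0.3086×413.1 − 0.04193×2.40×413.1 = -37.30 mGal
Δg_SB(B) = 978202.89 − 978444.93 + 0.3086×1716.3 − 0.04193×2.40×1716.3 = 114.90 mGal
Difference = 114.90 − (-37.30) = 152.20 mGal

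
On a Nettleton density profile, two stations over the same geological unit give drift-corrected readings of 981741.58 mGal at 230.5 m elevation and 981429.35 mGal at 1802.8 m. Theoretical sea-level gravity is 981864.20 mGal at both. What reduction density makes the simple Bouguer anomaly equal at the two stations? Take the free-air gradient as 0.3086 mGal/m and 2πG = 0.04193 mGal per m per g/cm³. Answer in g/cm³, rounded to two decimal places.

Δg_obs = 981429.35 − 981741.58 = -312.23 mGal over Δh = 1802.8 − 230.5 = 1572.3 m
Equal Bouguer anomalies ⇒ Δg_obs + (0.3086 − 0.04193ρ)·Δh = 0
0.3086 − 0.04193ρ = −Δg_obs/Δh = 0.19858
ρ = (0.3086 − 0.19858) / 0.04193 = 2.62 g/cm³

2.62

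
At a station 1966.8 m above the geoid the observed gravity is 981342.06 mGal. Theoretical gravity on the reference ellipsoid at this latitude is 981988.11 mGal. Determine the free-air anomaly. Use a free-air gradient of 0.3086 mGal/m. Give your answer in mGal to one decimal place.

-39.1

Free-air correction = 0.3086 × 1966.8 = 606.95 mGal
Free-air anomaly = 981342.06 − 981988.11 + (606.95) = -39.10 mGal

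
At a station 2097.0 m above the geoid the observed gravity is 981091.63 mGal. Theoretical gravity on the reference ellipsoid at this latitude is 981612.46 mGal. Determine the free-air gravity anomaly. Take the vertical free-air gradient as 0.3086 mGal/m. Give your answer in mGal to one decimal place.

Free-air correction = 0.3086 × 2097.0 = 647.13 mGal
Free-air anomaly = 981091.63 − 981612.46 + (647.13) = 126.30 mGal

126.3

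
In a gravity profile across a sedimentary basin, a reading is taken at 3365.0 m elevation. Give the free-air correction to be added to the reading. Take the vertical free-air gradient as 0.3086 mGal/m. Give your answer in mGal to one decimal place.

Free-air correction = 0.3086 × 3365.0 = 1038.4 mGal

1038.4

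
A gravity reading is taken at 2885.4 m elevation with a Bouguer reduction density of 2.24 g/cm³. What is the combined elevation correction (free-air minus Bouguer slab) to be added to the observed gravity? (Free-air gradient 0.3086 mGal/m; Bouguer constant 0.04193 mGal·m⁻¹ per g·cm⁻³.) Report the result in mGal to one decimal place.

Combined gradient = 0.3086 − 0.04193 × 2.24 = 0.2146768 mGal/m
Combined elevation correction = 0.2146768 × 2885.4 = 619.4 mGal

619.4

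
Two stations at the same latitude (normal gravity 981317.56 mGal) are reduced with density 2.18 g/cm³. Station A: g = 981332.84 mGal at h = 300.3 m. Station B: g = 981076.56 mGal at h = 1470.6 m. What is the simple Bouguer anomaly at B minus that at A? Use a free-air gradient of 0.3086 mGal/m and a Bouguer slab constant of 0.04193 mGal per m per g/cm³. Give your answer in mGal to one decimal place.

-2.1

Δg_SB(A) = 981332.84 − 981317.56 + 0.3086×300.3 − 0.04193×2.18×300.3 = 80.50 mGal
Δg_SB(B) = 981076.56 − 981317.56 + 0.3086×1470.6 − 0.04193×2.18×1470.6 = 78.40 mGal
Difference = 78.40 − (80.50) = -2.10 mGal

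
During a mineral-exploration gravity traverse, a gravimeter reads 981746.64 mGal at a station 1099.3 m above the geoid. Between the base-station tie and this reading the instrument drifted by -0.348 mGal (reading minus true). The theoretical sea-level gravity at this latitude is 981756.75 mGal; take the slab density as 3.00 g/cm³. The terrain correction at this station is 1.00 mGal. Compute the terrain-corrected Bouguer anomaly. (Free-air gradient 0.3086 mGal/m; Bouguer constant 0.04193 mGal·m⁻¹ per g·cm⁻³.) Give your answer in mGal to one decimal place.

192.2

Drift-corrected reading = 981746.64 − (-0.348) = 981746.988 mGal
Free-air correction = 0.3086 × 1099.3 = 339.24 mGal
Free-air anomaly = 981746.988 − 981756.75 + (339.24) = 329.478 mGal
Bouguer slab correction = 0.04193 × 3.00 × 1099.3 = 138.28 mGal
Simple Bouguer anomaly = 329.478 − (138.28) = 191.198 mGal
Complete Bouguer anomaly = 191.198 + 1.00 = 192.198 mGal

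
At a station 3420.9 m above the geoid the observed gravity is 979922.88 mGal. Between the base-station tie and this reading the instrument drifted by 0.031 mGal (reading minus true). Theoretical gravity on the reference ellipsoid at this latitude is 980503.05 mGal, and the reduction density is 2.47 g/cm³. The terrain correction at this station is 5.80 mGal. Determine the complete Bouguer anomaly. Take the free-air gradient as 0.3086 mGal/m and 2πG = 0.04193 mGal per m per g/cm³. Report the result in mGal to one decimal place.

Drift-corrected reading = 979922.88 − (0.031) = 979922.849 mGal
Free-air correction = 0.3086 × 3420.9 = 1055.69 mGal
Free-air anomaly = 979922.849 − 980503.05 + (1055.69) = 475.489 mGal
Bouguer slab correction = 0.04193 × 2.47 × 3420.9 = 354.29 mGal
Simple Bouguer anomaly = 475.489 − (354.29) = 121.199 mGal
Complete Bouguer anomaly = 121.199 + 5.80 = 126.999 mGal

127.0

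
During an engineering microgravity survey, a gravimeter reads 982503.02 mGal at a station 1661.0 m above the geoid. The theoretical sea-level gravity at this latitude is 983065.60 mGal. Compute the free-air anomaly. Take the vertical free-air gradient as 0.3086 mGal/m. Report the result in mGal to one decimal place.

-50.0

Free-air correction = 0.3086 × 1661.0 = 512.58 mGal
Free-air anomaly = 982503.02 − 983065.60 + (512.58) = -50.00 mGal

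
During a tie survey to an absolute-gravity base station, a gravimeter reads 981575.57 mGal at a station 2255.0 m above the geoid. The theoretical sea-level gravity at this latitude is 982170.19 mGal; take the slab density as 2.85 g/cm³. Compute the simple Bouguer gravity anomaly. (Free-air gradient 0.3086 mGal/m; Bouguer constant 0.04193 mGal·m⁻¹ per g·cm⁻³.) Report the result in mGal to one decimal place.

-168.2

Free-air correction = 0.3086 × 2255.0 = 695.89 mGal
Free-air anomaly = 981575.57 − 982170.19 + (695.89) = 101.27 mGal
Bouguer slab correction = 0.04193 × 2.85 × 2255.0 = 269.47 mGal
Simple Bouguer anomaly = 101.27 − (269.47) = -168.20 mGal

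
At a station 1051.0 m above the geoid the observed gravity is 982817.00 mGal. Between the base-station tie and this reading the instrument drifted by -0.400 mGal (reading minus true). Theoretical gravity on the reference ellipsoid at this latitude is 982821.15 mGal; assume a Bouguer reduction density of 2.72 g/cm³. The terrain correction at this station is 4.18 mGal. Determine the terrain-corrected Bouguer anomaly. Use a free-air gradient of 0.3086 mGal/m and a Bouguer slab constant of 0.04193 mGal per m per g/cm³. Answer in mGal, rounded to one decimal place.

Drift-corrected reading = 982817.00 − (-0.400) = 982817.400 mGal
Free-air correction = 0.3086 × 1051.0 = 324.34 mGal
Free-air anomaly = 982817.400 − 982821.15 + (324.34) = 320.590 mGal
Bouguer slab correction = 0.04193 × 2.72 × 1051.0 = 119.87 mGal
Simple Bouguer anomaly = 320.590 − (119.87) = 200.720 mGal
Complete Bouguer anomaly = 200.720 + 4.18 = 204.900 mGal

204.9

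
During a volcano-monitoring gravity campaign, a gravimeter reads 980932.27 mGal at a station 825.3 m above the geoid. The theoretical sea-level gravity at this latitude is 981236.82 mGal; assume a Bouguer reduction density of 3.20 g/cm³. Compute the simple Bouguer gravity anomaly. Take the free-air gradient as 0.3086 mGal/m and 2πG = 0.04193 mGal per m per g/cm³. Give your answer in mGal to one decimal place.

Free-air correction = 0.3086 × 825.3 = 254.69 mGal
Free-air anomaly = 980932.27 − 981236.82 + (254.69) = -49.86 mGal
Bouguer slab correction = 0.04193 × 3.20 × 825.3 = 110.74 mGal
Simple Bouguer anomaly = -49.86 − (110.74) = -160.60 mGal

-160.6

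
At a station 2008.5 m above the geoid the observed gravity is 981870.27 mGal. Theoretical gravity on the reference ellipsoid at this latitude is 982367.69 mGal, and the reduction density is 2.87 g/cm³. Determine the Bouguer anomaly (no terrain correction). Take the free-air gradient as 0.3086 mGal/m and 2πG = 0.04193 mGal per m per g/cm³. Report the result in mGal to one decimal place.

Free-air correction = 0.3086 × 2008.5 = 619.82 mGal
Free-air anomaly = 981870.27 − 982367.69 + (619.82) = 122.40 mGal
Bouguer slab correction = 0.04193 × 2.87 × 2008.5 = 241.70 mGal
Simple Bouguer anomaly = 122.40 − (241.70) = -119.30 mGal

-119.3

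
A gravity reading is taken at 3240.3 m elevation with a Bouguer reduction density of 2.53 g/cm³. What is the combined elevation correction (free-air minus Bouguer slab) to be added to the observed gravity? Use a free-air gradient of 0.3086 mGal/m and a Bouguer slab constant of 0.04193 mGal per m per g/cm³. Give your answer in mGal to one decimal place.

Combined gradient = 0.3086 − 0.04193 × 2.53 = 0.2025171 mGal/m
Combined elevation correction = 0.2025171 × 3240.3 = 656.2 mGal

656.2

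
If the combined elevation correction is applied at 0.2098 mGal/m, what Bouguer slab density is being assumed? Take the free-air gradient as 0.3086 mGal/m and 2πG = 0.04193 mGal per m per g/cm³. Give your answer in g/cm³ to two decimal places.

2.36

0.2098 = 0.3086 − 0.04193 × ρ
ρ = (0.3086 − 0.2098) / 0.04193 = 2.36 g/cm³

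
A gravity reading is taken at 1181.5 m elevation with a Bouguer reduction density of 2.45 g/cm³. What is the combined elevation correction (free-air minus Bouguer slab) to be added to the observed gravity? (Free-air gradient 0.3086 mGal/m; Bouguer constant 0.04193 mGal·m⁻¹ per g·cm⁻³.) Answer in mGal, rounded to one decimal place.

243.2

Combined gradient = 0.3086 − 0.04193 × 2.45 = 0.2058715 mGal/m
Combined elevation correction = 0.2058715 × 1181.5 = 243.2 mGal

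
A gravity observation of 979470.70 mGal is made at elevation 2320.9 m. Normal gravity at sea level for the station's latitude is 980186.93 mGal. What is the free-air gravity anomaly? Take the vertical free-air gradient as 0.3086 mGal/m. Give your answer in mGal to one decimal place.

0.0

Free-air correction = 0.3086 × 2320.9 = 716.23 mGal
Free-air anomaly = 979470.70 − 980186.93 + (716.23) = 0.00 mGal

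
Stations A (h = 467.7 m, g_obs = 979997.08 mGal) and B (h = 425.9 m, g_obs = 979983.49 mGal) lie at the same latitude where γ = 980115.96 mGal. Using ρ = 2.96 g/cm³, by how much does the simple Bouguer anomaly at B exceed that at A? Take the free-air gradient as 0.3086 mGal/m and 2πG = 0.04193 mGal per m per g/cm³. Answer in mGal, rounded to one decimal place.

Δg_SB(A) = 979997.08 − 980115.96 + 0.3086×467.7 − 0.04193×2.96×467.7 = -32.60 mGal
Δg_SB(B) = 979983.49 − 980115.96 + 0.3086×425.9 − 0.04193×2.96×425.9 = -53.90 mGal
Difference = -53.90 − (-32.60) = -21.30 mGal

-21.3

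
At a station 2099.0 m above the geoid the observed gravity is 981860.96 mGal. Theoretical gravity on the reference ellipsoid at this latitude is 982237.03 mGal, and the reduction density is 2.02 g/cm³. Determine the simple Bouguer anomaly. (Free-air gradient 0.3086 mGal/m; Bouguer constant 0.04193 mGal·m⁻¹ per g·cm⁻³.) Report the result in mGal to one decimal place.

Free-air correction = 0.3086 × 2099.0 = 647.75 mGal
Free-air anomaly = 981860.96 − 982237.03 + (647.75) = 271.68 mGal
Bouguer slab correction = 0.04193 × 2.02 × 2099.0 = 177.78 mGal
Simple Bouguer anomaly = 271.68 − (177.78) = 93.90 mGal

93.9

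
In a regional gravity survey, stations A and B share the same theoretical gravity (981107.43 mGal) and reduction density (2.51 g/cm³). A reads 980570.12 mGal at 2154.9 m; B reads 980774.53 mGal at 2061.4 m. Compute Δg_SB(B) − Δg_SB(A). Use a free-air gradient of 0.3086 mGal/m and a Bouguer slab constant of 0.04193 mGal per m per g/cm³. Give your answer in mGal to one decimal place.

Δg_SB(A) = 980570.12 − 981107.43 + 0.3086×2154.9 − 0.04193×2.51×2154.9 = -99.10 mGal
Δg_SB(B) = 980774.53 − 981107.43 + 0.3086×2061.4 − 0.04193×2.51×2061.4 = 86.30 mGal
Difference = 86.30 − (-99.10) = 185.40 mGal

185.4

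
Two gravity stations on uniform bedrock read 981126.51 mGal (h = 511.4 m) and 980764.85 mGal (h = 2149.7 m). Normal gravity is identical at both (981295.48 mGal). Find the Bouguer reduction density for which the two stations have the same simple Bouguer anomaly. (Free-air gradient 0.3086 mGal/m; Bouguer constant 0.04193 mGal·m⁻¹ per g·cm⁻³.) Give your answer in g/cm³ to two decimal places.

Δg_obs = 980764.85 − 981126.51 = -361.66 mGal over Δh = 2149.7 − 511.4 = 1638.3 m
Equal Bouguer anomalies ⇒ Δg_obs + (0.3086 − 0.04193ρ)·Δh = 0
0.3086 − 0.04193ρ = −Δg_obs/Δh = 0.22075
ρ = (0.3086 − 0.22075) / 0.04193 = 2.10 g/cm³

2.10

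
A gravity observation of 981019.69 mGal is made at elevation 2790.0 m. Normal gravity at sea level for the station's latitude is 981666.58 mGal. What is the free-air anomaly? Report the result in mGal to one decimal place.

214.1

Free-air correction = 0.3086 × 2790.0 = 860.99 mGal
Free-air anomaly = 981019.69 − 981666.58 + (860.99) = 214.10 mGal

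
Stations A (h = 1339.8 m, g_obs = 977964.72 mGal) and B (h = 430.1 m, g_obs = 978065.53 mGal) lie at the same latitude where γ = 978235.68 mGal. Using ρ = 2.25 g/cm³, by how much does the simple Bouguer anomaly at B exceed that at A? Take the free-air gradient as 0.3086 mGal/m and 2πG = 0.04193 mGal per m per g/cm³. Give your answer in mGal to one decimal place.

Δg_SB(A) = 977964.72 − 978235.68 + 0.3086×1339.8 − 0.04193×2.25×1339.8 = 16.10 mGal
Δg_SB(B) = 978065.53 − 978235.68 + 0.3086×430.1 − 0.04193×2.25×430.1 = -78.00 mGal
Difference = -78.00 − (16.10) = -94.10 mGal

-94.1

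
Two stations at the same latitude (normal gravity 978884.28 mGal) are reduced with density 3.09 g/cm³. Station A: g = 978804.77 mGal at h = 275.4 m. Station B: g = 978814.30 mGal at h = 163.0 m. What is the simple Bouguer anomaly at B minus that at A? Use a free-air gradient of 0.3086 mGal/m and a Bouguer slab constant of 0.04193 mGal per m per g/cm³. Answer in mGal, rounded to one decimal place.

Δg_SB(A) = 978804.77 − 978884.28 + 0.3086×275.4 − 0.04193×3.09×275.4 = -30.20 mGal
Δg_SB(B) = 978814.30 − 978884.28 + 0.3086×163.0 − 0.04193×3.09×163.0 = -40.80 mGal
Difference = -40.80 − (-30.20) = -10.60 mGal

-10.6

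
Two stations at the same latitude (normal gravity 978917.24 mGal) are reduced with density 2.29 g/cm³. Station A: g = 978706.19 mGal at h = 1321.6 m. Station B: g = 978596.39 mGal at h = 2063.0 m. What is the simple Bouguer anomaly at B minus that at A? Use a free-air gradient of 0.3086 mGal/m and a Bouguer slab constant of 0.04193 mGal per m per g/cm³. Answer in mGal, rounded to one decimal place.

Δg_SB(A) = 978706.19 − 978917.24 + 0.3086×1321.6 − 0.04193×2.29×1321.6 = 69.90 mGal
Δg_SB(B) = 978596.39 − 978917.24 + 0.3086×2063.0 − 0.04193×2.29×2063.0 = 117.70 mGal
Difference = 117.70 − (69.90) = 47.80 mGal

47.8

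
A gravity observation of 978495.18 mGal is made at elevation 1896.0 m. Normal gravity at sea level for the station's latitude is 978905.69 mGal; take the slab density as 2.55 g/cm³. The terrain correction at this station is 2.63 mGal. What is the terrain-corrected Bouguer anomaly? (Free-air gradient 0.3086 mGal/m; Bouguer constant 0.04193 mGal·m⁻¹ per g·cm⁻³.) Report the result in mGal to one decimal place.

Free-air correction = 0.3086 × 1896.0 = 585.11 mGal
Free-air anomaly = 978495.18 − 978905.69 + (585.11) = 174.60 mGal
Bouguer slab correction = 0.04193 × 2.55 × 1896.0 = 202.72 mGal
Simple Bouguer anomaly = 174.60 − (202.72) = -28.12 mGal
Complete Bouguer anomaly = -28.12 + 2.63 = -25.49 mGal

-25.5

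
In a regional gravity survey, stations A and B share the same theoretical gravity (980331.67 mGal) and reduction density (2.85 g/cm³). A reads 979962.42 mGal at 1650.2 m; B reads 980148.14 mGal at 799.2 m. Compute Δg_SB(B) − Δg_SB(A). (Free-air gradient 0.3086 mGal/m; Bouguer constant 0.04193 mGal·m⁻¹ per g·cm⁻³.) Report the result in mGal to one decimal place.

Δg_SB(A) = 979962.42 − 980331.67 + 0.3086×1650.2 − 0.04193×2.85×1650.2 = -57.20 mGal
Δg_SB(B) = 980148.14 − 980331.67 + 0.3086×799.2 − 0.04193×2.85×799.2 = -32.40 mGal
Difference = -32.40 − (-57.20) = 24.80 mGal

24.8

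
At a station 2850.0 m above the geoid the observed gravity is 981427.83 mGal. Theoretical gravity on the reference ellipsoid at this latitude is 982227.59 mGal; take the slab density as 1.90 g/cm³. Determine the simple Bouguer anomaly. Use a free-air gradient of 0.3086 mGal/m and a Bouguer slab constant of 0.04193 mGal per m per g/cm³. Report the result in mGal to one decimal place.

-147.3

Free-air correction = 0.3086 × 2850.0 = 879.51 mGal
Free-air anomaly = 981427.83 − 982227.59 + (879.51) = 79.75 mGal
Bouguer slab correction = 0.04193 × 1.90 × 2850.0 = 227.05 mGal
Simple Bouguer anomaly = 79.75 − (227.05) = -147.30 mGal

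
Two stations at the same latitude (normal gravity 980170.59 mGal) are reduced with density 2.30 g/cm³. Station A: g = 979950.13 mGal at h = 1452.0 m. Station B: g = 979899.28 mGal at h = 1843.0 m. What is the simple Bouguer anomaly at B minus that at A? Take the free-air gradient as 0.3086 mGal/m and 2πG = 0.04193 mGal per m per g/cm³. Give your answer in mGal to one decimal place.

32.1

Δg_SB(A) = 979950.13 − 980170.59 + 0.3086×1452.0 − 0.04193×2.30×1452.0 = 87.60 mGal
Δg_SB(B) = 979899.28 − 980170.59 + 0.3086×1843.0 − 0.04193×2.30×1843.0 = 119.70 mGal
Difference = 119.70 − (87.60) = 32.10 mGal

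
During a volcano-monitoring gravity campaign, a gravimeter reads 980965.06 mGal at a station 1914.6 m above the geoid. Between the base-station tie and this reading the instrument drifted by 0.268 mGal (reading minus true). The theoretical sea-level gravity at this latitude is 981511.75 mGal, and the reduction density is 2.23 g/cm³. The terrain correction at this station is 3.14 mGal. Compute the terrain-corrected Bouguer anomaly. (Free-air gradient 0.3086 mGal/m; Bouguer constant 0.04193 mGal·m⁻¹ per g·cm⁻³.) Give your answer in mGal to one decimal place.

Drift-corrected reading = 980965.06 − (0.268) = 980964.792 mGal
Free-air correction = 0.3086 × 1914.6 = 590.85 mGal
Free-air anomaly = 980964.792 − 981511.75 + (590.85) = 43.892 mGal
Bouguer slab correction = 0.04193 × 2.23 × 1914.6 = 179.02 mGal
Simple Bouguer anomaly = 43.892 − (179.02) = -135.128 mGal
Complete Bouguer anomaly = -135.128 + 3.14 = -131.988 mGal

-132.0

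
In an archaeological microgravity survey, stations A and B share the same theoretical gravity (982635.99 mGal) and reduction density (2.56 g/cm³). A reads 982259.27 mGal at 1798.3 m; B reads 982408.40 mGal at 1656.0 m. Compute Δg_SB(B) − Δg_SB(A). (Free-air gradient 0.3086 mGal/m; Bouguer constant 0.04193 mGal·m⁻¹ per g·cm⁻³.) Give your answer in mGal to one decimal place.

120.5

Δg_SB(A) = 982259.27 − 982635.99 + 0.3086×1798.3 − 0.04193×2.56×1798.3 = -14.80 mGal
Δg_SB(B) = 982408.40 − 982635.99 + 0.3086×1656.0 − 0.04193×2.56×1656.0 = 105.70 mGal
Difference = 105.70 − (-14.80) = 120.50 mGal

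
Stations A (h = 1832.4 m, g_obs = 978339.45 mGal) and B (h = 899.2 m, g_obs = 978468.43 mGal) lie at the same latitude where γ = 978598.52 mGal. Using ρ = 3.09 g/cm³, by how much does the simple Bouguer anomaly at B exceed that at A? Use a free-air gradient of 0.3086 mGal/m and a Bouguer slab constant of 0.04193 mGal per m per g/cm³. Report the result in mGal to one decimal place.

-38.1

Δg_SB(A) = 978339.45 − 978598.52 + 0.3086×1832.4 − 0.04193×3.09×1832.4 = 69.00 mGal
Δg_SB(B) = 978468.43 − 978598.52 + 0.3086×899.2 − 0.04193×3.09×899.2 = 30.90 mGal
Difference = 30.90 − (69.00) = -38.10 mGal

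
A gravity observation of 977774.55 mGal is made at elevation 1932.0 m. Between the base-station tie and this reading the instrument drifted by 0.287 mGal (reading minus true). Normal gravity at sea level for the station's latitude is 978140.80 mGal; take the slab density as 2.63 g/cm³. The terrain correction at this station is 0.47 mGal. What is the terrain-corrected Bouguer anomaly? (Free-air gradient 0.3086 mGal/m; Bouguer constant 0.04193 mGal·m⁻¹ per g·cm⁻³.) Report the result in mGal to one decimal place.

17.1

Drift-corrected reading = 977774.55 − (0.287) = 977774.263 mGal
Free-air correction = 0.3086 × 1932.0 = 596.22 mGal
Free-air anomaly = 977774.263 − 978140.80 + (596.22) = 229.683 mGal
Bouguer slab correction = 0.04193 × 2.63 × 1932.0 = 213.05 mGal
Simple Bouguer anomaly = 229.683 − (213.05) = 16.633 mGal
Complete Bouguer anomaly = 16.633 + 0.47 = 17.103 mGal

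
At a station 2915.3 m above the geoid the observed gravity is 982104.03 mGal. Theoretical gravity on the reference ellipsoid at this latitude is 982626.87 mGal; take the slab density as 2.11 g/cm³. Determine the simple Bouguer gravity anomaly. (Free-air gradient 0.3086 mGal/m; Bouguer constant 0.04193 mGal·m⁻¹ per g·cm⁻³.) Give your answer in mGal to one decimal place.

Free-air correction = 0.3086 × 2915.3 = 899.66 mGal
Free-air anomaly = 982104.03 − 982626.87 + (899.66) = 376.82 mGal
Bouguer slab correction = 0.04193 × 2.11 × 2915.3 = 257.92 mGal
Simple Bouguer anomaly = 376.82 − (257.92) = 118.90 mGal

118.9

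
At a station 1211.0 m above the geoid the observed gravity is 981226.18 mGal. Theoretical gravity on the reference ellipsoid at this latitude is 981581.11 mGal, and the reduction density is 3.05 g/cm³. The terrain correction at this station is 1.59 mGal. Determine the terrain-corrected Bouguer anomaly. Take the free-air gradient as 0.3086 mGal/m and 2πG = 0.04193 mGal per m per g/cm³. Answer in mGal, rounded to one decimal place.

-134.5

Free-air correction = 0.3086 × 1211.0 = 373.71 mGal
Free-air anomaly = 981226.18 − 981581.11 + (373.71) = 18.78 mGal
Bouguer slab correction = 0.04193 × 3.05 × 1211.0 = 154.87 mGal
Simple Bouguer anomaly = 18.78 − (154.87) = -136.09 mGal
Complete Bouguer anomaly = -136.09 + 1.59 = -134.50 mGal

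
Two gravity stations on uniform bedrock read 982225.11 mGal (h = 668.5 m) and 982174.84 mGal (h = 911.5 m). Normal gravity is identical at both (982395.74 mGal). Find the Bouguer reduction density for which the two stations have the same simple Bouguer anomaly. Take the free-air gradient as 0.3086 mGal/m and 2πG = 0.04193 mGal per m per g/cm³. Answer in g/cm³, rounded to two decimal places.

2.43

Δg_obs = 982174.84 − 982225.11 = -50.27 mGal over Δh = 911.5 − 668.5 = 243.0 m
Equal Bouguer anomalies ⇒ Δg_obs + (0.3086 − 0.04193ρ)·Δh = 0
0.3086 − 0.04193ρ = −Δg_obs/Δh = 0.20687
ρ = (0.3086 − 0.20687) / 0.04193 = 2.43 g/cm³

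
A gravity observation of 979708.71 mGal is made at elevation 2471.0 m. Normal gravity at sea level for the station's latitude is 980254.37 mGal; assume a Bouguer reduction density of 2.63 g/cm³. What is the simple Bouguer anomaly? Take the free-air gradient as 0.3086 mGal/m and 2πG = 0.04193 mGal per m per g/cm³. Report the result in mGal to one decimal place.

-55.6

Free-air correction = 0.3086 × 2471.0 = 762.55 mGal
Free-air anomaly = 979708.71 − 980254.37 + (762.55) = 216.89 mGal
Bouguer slab correction = 0.04193 × 2.63 × 2471.0 = 272.49 mGal
Simple Bouguer anomaly = 216.89 − (272.49) = -55.60 mGal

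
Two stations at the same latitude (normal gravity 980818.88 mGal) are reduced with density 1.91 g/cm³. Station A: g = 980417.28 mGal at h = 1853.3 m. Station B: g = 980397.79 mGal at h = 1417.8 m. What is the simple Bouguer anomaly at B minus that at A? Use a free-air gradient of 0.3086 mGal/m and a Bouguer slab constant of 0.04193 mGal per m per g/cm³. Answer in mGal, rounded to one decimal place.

-119.0

Δg_SB(A) = 980417.28 − 980818.88 + 0.3086×1853.3 − 0.04193×1.91×1853.3 = 21.90 mGal
Δg_SB(B) = 980397.79 − 980818.88 + 0.3086×1417.8 − 0.04193×1.91×1417.8 = -97.10 mGal
Difference = -97.10 − (21.90) = -119.00 mGal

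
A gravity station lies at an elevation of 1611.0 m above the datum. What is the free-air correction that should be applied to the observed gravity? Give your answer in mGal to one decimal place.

497.2

Free-air correction = 0.3086 × 1611.0 = 497.2 mGal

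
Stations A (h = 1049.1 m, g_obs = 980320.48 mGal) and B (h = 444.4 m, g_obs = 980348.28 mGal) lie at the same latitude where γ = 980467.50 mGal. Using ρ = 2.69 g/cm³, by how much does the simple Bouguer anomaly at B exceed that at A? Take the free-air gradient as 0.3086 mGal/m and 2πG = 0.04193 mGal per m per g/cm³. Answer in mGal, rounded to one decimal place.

-90.6

Δg_SB(A) = 980320.48 − 980467.50 + 0.3086×1049.1 − 0.04193×2.69×1049.1 = 58.40 mGal
Δg_SB(B) = 980348.28 − 980467.50 + 0.3086×444.4 − 0.04193×2.69×444.4 = -32.20 mGal
Difference = -32.20 − (58.40) = -90.60 mGal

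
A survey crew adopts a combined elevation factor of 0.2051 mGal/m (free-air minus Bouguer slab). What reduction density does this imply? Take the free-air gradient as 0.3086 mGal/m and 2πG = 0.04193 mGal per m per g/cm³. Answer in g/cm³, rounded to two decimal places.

0.2051 = 0.3086 − 0.04193 × ρ
ρ = (0.3086 − 0.2051) / 0.04193 = 2.47 g/cm³

2.47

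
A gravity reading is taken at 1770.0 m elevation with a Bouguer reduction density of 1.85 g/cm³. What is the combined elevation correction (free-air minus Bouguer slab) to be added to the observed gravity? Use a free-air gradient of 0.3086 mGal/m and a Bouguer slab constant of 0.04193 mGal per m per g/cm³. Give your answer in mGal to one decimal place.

408.9

Combined gradient = 0.3086 − 0.04193 × 1.85 = 0.2310295 mGal/m
Combined elevation correction = 0.2310295 × 1770.0 = 408.9 mGal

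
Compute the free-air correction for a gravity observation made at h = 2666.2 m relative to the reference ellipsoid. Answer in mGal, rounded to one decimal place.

822.8

Free-air correction = 0.3086 × 2666.2 = 822.8 mGal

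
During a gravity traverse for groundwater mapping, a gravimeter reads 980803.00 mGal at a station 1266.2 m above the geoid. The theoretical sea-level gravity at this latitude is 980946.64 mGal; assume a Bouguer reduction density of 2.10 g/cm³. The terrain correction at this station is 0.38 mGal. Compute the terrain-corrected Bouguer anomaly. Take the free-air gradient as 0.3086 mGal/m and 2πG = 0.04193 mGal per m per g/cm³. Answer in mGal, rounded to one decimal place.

136.0

Free-air correction = 0.3086 × 1266.2 = 390.75 mGal
Free-air anomaly = 980803.00 − 980946.64 + (390.75) = 247.11 mGal
Bouguer slab correction = 0.04193 × 2.10 × 1266.2 = 111.49 mGal
Simple Bouguer anomaly = 247.11 − (111.49) = 135.62 mGal
Complete Bouguer anomaly = 135.62 + 0.38 = 136.00 mGal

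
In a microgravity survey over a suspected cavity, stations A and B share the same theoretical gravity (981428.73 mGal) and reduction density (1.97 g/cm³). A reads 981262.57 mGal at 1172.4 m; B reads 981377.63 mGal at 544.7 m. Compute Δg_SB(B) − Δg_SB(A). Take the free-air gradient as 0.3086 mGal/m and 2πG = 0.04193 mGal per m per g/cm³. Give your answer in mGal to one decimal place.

-26.8

Δg_SB(A) = 981262.57 − 981428.73 + 0.3086×1172.4 − 0.04193×1.97×1172.4 = 98.80 mGal
Δg_SB(B) = 981377.63 − 981428.73 + 0.3086×544.7 − 0.04193×1.97×544.7 = 72.00 mGal
Difference = 72.00 − (98.80) = -26.80 mGal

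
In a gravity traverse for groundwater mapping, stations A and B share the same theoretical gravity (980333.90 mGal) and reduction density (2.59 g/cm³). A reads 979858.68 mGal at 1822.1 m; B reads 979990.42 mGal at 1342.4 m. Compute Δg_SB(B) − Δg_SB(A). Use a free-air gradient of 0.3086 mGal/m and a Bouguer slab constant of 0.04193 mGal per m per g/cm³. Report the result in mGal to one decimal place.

35.8

Δg_SB(A) = 979858.68 − 980333.90 + 0.3086×1822.1 − 0.04193×2.59×1822.1 = -110.80 mGal
Δg_SB(B) = 979990.42 − 980333.90 + 0.3086×1342.4 − 0.04193×2.59×1342.4 = -75.00 mGal
Difference = -75.00 − (-110.80) = 35.80 mGal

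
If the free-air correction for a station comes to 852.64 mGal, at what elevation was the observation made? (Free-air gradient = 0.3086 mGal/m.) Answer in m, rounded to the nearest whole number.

2763

h = 852.64 / 0.3086 = 2762.93 m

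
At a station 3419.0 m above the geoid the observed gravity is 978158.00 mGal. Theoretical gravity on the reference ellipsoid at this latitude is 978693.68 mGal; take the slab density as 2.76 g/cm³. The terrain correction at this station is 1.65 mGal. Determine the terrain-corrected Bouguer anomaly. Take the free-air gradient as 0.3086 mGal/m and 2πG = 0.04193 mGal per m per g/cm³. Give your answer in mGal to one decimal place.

Free-air correction = 0.3086 × 3419.0 = 1055.10 mGal
Free-air anomaly = 978158.00 − 978693.68 + (1055.10) = 519.42 mGal
Bouguer slab correction = 0.04193 × 2.76 × 3419.0 = 395.67 mGal
Simple Bouguer anomaly = 519.42 − (395.67) = 123.75 mGal
Complete Bouguer anomaly = 123.75 + 1.65 = 125.40 mGal

125.4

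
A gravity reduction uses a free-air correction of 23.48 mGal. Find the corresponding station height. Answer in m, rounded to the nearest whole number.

76

h = 23.48 / 0.3086 = 76.09 m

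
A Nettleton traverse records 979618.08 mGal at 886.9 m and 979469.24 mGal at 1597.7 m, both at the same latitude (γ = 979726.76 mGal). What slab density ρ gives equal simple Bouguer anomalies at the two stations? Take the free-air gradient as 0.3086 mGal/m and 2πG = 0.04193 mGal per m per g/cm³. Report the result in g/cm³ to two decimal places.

2.37

Δg_obs = 979469.24 − 979618.08 = -148.84 mGal over Δh = 1597.7 − 886.9 = 710.8 m
Equal Bouguer anomalies ⇒ Δg_obs + (0.3086 − 0.04193ρ)·Δh = 0
0.3086 − 0.04193ρ = −Δg_obs/Δh = 0.20940
ρ = (0.3086 − 0.20940) / 0.04193 = 2.37 g/cm³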